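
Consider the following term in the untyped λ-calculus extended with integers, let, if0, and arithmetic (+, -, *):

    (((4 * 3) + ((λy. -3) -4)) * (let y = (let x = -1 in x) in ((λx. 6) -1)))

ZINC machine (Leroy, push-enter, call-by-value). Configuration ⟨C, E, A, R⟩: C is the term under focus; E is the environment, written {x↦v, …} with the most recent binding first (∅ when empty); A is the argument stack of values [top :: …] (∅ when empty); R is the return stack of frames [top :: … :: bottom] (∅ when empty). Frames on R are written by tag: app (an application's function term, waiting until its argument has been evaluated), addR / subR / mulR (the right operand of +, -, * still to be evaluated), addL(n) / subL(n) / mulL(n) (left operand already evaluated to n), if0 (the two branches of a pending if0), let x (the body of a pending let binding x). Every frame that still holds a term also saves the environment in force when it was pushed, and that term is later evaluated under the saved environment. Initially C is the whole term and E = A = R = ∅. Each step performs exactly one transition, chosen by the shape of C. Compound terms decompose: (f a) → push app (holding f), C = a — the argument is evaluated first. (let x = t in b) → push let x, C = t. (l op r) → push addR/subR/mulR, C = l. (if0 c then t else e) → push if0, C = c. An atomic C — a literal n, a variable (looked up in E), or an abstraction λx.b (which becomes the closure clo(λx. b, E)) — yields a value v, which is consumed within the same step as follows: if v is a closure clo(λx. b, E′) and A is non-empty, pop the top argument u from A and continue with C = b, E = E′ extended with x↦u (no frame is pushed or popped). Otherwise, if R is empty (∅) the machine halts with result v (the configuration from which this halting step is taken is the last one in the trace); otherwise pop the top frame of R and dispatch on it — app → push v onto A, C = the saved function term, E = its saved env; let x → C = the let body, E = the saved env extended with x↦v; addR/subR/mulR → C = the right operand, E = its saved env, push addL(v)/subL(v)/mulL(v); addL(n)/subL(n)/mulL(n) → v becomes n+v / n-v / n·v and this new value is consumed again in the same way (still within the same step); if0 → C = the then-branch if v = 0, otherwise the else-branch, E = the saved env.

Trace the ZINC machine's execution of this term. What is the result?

Answer: 54

Derivation:
0. ⟨C=(((4 * 3) + ((λy. -3) -4)) * (let y = (let x = -1 in x) in ((λx. 6) -1))); E=∅; A=∅; R=∅⟩
1. ⟨C=((4 * 3) + ((λy. -3) -4)); E=∅; A=∅; R=[mulR]⟩
2. ⟨C=(4 * 3); E=∅; A=∅; R=[addR :: mulR]⟩
3. ⟨C=4; E=∅; A=∅; R=[mulR :: addR :: mulR]⟩
4. ⟨C=3; E=∅; A=∅; R=[mulL(4) :: addR :: mulR]⟩
5. ⟨C=((λy. -3) -4); E=∅; A=∅; R=[addL(12) :: mulR]⟩
6. ⟨C=-4; E=∅; A=∅; R=[app :: addL(12) :: mulR]⟩
7. ⟨C=(λy. -3); E=∅; A=[-4]; R=[addL(12) :: mulR]⟩
8. ⟨C=-3; E={y↦-4}; A=∅; R=[addL(12) :: mulR]⟩
9. ⟨C=(let y = (let x = -1 in x) in ((λx. 6) -1)); E=∅; A=∅; R=[mulL(9)]⟩
10. ⟨C=(let x = -1 in x); E=∅; A=∅; R=[let y :: mulL(9)]⟩
11. ⟨C=-1; E=∅; A=∅; R=[let x :: let y :: mulL(9)]⟩
12. ⟨C=x; E={x↦-1}; A=∅; R=[let y :: mulL(9)]⟩
13. ⟨C=((λx. 6) -1); E={y↦-1}; A=∅; R=[mulL(9)]⟩
14. ⟨C=-1; E={y↦-1}; A=∅; R=[app :: mulL(9)]⟩
15. ⟨C=(λx. 6); E={y↦-1}; A=[-1]; R=[mulL(9)]⟩
16. ⟨C=6; E={x↦-1, y↦-1}; A=∅; R=[mulL(9)]⟩
→ final value 54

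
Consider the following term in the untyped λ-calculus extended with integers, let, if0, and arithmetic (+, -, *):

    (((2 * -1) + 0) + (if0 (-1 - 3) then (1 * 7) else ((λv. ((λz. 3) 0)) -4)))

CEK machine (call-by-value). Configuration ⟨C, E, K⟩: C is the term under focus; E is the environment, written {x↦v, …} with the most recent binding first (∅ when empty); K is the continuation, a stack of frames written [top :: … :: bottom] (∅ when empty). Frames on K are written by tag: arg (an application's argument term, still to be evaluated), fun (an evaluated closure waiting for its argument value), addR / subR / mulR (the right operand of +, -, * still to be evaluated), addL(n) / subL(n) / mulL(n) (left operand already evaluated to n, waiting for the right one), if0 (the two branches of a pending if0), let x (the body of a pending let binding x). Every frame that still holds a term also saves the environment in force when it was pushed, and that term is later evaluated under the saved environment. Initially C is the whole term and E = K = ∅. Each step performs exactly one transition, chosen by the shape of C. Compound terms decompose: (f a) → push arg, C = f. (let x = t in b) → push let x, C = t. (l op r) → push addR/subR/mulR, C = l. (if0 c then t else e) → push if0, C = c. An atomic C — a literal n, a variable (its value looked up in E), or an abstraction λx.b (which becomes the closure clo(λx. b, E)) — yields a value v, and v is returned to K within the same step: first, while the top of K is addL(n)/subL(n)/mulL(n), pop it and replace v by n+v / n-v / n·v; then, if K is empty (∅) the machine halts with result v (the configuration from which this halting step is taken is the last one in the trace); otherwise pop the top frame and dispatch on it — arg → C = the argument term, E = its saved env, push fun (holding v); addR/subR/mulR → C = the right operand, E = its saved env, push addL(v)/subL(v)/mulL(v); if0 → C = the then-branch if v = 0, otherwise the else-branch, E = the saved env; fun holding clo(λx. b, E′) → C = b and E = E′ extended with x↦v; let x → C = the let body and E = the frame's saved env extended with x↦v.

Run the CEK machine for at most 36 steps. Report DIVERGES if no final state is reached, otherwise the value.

step 0: ⟨C=(((2 * -1) + 0) + (if0 (-1 - 3) then (1 * 7) else ((λv. ((λz. 3) 0)) -4))); E=∅; K=∅⟩
step 1: ⟨C=((2 * -1) + 0); E=∅; K=[addR]⟩
step 2: ⟨C=(2 * -1); E=∅; K=[addR :: addR]⟩
step 3: ⟨C=2; E=∅; K=[mulR :: addR :: addR]⟩
step 4: ⟨C=-1; E=∅; K=[mulL(2) :: addR :: addR]⟩
step 5: ⟨C=0; E=∅; K=[addL(-2) :: addR]⟩
step 6: ⟨C=(if0 (-1 - 3) then (1 * 7) else ((λv. ((λz. 3) 0)) -4)); E=∅; K=[addL(-2)]⟩
step 7: ⟨C=(-1 - 3); E=∅; K=[if0 :: addL(-2)]⟩
step 8: ⟨C=-1; E=∅; K=[subR :: if0 :: addL(-2)]⟩
step 9: ⟨C=3; E=∅; K=[subL(-1) :: if0 :: addL(-2)]⟩
step 10: ⟨C=((λv. ((λz. 3) 0)) -4); E=∅; K=[addL(-2)]⟩
step 11: ⟨C=(λv. ((λz. 3) 0)); E=∅; K=[arg :: addL(-2)]⟩
step 12: ⟨C=-4; E=∅; K=[fun :: addL(-2)]⟩
step 13: ⟨C=((λz. 3) 0); E={v↦-4}; K=[addL(-2)]⟩
step 14: ⟨C=(λz. 3); E={v↦-4}; K=[arg :: addL(-2)]⟩
step 15: ⟨C=0; E={v↦-4}; K=[fun :: addL(-2)]⟩
step 16: ⟨C=3; E={z↦0, v↦-4}; K=[addL(-2)]⟩
→ final value 1

Answer: 1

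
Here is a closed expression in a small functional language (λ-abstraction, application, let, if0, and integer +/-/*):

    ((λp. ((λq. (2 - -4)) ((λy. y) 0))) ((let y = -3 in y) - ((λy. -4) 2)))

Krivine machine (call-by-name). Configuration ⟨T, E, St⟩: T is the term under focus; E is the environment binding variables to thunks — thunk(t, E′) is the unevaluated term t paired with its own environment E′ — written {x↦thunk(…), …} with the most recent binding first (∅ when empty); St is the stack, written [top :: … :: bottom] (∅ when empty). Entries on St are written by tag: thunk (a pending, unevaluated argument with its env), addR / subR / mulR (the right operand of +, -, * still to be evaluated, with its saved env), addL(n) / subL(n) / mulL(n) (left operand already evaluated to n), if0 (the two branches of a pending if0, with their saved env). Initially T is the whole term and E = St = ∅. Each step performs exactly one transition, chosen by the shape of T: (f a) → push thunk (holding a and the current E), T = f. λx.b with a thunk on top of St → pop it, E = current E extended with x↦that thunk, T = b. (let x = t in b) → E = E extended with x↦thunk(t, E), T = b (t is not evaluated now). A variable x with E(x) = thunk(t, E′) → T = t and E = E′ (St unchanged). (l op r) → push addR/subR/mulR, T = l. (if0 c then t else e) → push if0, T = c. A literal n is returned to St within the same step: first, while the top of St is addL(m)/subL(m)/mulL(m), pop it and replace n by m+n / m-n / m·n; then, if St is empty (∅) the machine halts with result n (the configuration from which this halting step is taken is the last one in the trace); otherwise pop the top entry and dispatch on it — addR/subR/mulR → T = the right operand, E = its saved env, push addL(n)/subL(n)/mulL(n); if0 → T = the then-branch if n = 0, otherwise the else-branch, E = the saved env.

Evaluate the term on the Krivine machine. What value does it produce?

0. <T=((λp. ((λq. (2 - -4)) ((λy. y) 0))) ((let y = -3 in y) - ((λy. -4) 2))), E=∅, St=∅>
1. <T=(λp. ((λq. (2 - -4)) ((λy. y) 0))), E=∅, St=[thunk]>
2. <T=((λq. (2 - -4)) ((λy. y) 0)), E={p↦thunk(((let y = -3 in y) - ((λy. -4) 2)), ∅)}, St=∅>
3. <T=(λq. (2 - -4)), E={p↦thunk(((let y = -3 in y) - ((λy. -4) 2)), ∅)}, St=[thunk]>
4. <T=(2 - -4), E={q↦thunk(((λy. y) 0), {p↦thunk(((let y = -3 in y) - ((λy. -4) 2)), ∅)}), p↦thunk(((let y = -3 in y) - ((λy. -4) 2)), ∅)}, St=∅>
5. <T=2, E={q↦thunk(((λy. y) 0), {p↦thunk(((let y = -3 in y) - ((λy. -4) 2)), ∅)}), p↦thunk(((let y = -3 in y) - ((λy. -4) 2)), ∅)}, St=[subR]>
6. <T=-4, E={q↦thunk(((λy. y) 0), {p↦thunk(((let y = -3 in y) - ((λy. -4) 2)), ∅)}), p↦thunk(((let y = -3 in y) - ((λy. -4) 2)), ∅)}, St=[subL(2)]>
→ final value 6

Answer: 6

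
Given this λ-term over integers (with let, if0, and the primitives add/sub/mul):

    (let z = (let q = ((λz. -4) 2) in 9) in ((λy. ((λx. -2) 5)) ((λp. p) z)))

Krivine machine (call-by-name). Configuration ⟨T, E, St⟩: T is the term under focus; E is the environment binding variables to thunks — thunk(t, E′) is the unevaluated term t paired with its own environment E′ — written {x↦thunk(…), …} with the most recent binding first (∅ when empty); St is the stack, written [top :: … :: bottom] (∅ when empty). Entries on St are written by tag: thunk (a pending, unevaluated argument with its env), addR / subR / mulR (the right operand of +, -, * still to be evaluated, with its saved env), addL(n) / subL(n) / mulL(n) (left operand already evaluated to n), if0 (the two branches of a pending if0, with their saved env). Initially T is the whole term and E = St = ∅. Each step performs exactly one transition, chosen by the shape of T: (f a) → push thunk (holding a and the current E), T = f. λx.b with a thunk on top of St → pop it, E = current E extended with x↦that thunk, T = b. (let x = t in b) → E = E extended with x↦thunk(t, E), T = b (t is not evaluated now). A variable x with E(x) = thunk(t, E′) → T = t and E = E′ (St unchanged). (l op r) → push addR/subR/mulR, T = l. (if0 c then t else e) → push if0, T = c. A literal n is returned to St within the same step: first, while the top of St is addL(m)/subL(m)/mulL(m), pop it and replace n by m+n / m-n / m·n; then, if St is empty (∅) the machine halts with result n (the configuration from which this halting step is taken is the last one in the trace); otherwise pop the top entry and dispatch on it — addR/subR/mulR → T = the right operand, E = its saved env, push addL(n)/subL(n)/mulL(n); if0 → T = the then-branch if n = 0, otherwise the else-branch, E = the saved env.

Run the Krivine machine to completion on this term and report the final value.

step 0: <T=(let z = (let q = ((λz. -4) 2) in 9) in ((λy. ((λx. -2) 5)) ((λp. p) z))), E=∅, St=∅>
step 1: <T=((λy. ((λx. -2) 5)) ((λp. p) z)), E={z↦thunk((let q = ((λz. -4) 2) in 9), ∅)}, St=∅>
step 2: <T=(λy. ((λx. -2) 5)), E={z↦thunk((let q = ((λz. -4) 2) in 9), ∅)}, St=[thunk]>
step 3: <T=((λx. -2) 5), E={y↦thunk(((λp. p) z), {z↦thunk((let q = ((λz. -4) 2) in 9), ∅)}), z↦thunk((let q = ((λz. -4) 2) in 9), ∅)}, St=∅>
step 4: <T=(λx. -2), E={y↦thunk(((λp. p) z), {z↦thunk((let q = ((λz. -4) 2) in 9), ∅)}), z↦thunk((let q = ((λz. -4) 2) in 9), ∅)}, St=[thunk]>
step 5: <T=-2, E={x↦thunk(5, {y↦thunk(((λp. p) z), {z↦thunk((let q = ((λz. -4) 2) in 9), ∅)}), z↦thunk((let q = ((λz. -4) 2) in 9), ∅)}), y↦thunk(((λp. p) z), {z↦thunk((let q = ((λz. -4) 2) in 9), ∅)}), z↦thunk((let q = ((λz. -4) 2) in 9), ∅)}, St=∅>
→ final value -2

Answer: -2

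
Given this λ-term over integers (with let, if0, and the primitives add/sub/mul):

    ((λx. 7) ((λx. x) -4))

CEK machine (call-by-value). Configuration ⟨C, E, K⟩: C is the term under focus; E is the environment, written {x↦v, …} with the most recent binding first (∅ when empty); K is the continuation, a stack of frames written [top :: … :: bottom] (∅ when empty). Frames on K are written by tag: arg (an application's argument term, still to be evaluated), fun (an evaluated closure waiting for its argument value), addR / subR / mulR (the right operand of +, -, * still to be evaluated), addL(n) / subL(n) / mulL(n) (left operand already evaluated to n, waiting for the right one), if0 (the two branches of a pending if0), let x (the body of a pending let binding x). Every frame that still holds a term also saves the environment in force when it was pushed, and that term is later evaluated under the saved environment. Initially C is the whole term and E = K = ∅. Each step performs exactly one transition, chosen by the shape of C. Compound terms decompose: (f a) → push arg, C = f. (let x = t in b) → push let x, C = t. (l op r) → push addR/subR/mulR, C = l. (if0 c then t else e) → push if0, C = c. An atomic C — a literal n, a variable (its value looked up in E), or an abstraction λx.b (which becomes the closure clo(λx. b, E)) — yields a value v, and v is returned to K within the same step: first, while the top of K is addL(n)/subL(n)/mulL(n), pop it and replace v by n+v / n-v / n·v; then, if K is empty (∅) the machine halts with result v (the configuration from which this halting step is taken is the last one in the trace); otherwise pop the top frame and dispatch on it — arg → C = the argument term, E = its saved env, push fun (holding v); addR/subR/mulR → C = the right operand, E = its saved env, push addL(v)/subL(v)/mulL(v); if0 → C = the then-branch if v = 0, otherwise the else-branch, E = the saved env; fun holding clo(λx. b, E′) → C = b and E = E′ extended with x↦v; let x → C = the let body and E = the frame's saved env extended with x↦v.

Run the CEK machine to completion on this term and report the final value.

Answer: 7

Machine steps:
[0] ⟨C=((λx. 7) ((λx. x) -4)); E=∅; K=∅⟩
[1] ⟨C=(λx. 7); E=∅; K=[arg]⟩
[2] ⟨C=((λx. x) -4); E=∅; K=[fun]⟩
[3] ⟨C=(λx. x); E=∅; K=[arg :: fun]⟩
[4] ⟨C=-4; E=∅; K=[fun :: fun]⟩
[5] ⟨C=x; E={x↦-4}; K=[fun]⟩
[6] ⟨C=7; E={x↦-4}; K=∅⟩
→ final value 7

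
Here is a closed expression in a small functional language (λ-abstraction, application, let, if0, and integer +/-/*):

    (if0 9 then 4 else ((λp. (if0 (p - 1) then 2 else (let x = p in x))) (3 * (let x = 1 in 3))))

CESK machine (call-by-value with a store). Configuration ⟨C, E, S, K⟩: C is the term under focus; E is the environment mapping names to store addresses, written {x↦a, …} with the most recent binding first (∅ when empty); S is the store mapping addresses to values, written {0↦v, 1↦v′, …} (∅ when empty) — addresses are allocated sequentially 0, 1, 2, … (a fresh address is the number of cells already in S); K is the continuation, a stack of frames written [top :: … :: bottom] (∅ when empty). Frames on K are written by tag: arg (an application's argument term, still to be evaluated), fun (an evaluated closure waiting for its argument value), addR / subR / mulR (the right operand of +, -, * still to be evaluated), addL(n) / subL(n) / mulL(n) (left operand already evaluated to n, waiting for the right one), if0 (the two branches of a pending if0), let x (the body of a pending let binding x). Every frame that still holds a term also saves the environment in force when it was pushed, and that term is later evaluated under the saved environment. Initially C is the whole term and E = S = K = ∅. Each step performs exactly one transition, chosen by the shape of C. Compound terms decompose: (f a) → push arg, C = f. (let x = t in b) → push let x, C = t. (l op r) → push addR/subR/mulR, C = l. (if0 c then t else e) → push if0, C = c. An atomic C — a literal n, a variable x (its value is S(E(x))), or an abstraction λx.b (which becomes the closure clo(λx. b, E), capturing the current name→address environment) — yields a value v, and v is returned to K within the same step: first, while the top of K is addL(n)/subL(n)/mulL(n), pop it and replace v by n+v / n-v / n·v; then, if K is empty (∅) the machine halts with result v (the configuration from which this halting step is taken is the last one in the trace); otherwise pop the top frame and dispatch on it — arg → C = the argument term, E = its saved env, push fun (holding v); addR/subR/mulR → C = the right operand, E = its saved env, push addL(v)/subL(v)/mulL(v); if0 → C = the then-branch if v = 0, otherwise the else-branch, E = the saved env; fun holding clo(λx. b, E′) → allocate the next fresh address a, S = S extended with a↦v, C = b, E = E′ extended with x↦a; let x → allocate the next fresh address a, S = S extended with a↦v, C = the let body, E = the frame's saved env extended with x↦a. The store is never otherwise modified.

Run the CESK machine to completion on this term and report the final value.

[0] [C=(if0 9 then 4 else ((λp. (if0 (p - 1) then 2 else (let x = p in x))) (3 * (let x = 1 in 3)))) | E=∅ | S=∅ | K=∅]
[1] [C=9 | E=∅ | S=∅ | K=[if0]]
[2] [C=((λp. (if0 (p - 1) then 2 else (let x = p in x))) (3 * (let x = 1 in 3))) | E=∅ | S=∅ | K=∅]
[3] [C=(λp. (if0 (p - 1) then 2 else (let x = p in x))) | E=∅ | S=∅ | K=[arg]]
[4] [C=(3 * (let x = 1 in 3)) | E=∅ | S=∅ | K=[fun]]
[5] [C=3 | E=∅ | S=∅ | K=[mulR :: fun]]
[6] [C=(let x = 1 in 3) | E=∅ | S=∅ | K=[mulL(3) :: fun]]
[7] [C=1 | E=∅ | S=∅ | K=[let x :: mulL(3) :: fun]]
[8] [C=3 | E={x↦0} | S={0↦1} | K=[mulL(3) :: fun]]
[9] [C=(if0 (p - 1) then 2 else (let x = p in x)) | E={p↦1} | S={0↦1, 1↦9} | K=∅]
[10] [C=(p - 1) | E={p↦1} | S={0↦1, 1↦9} | K=[if0]]
[11] [C=p | E={p↦1} | S={0↦1, 1↦9} | K=[subR :: if0]]
[12] [C=1 | E={p↦1} | S={0↦1, 1↦9} | K=[subL(9) :: if0]]
[13] [C=(let x = p in x) | E={p↦1} | S={0↦1, 1↦9} | K=∅]
[14] [C=p | E={p↦1} | S={0↦1, 1↦9} | K=[let x]]
[15] [C=x | E={x↦2, p↦1} | S={0↦1, 1↦9, 2↦9} | K=∅]
→ final value 9

Answer: 9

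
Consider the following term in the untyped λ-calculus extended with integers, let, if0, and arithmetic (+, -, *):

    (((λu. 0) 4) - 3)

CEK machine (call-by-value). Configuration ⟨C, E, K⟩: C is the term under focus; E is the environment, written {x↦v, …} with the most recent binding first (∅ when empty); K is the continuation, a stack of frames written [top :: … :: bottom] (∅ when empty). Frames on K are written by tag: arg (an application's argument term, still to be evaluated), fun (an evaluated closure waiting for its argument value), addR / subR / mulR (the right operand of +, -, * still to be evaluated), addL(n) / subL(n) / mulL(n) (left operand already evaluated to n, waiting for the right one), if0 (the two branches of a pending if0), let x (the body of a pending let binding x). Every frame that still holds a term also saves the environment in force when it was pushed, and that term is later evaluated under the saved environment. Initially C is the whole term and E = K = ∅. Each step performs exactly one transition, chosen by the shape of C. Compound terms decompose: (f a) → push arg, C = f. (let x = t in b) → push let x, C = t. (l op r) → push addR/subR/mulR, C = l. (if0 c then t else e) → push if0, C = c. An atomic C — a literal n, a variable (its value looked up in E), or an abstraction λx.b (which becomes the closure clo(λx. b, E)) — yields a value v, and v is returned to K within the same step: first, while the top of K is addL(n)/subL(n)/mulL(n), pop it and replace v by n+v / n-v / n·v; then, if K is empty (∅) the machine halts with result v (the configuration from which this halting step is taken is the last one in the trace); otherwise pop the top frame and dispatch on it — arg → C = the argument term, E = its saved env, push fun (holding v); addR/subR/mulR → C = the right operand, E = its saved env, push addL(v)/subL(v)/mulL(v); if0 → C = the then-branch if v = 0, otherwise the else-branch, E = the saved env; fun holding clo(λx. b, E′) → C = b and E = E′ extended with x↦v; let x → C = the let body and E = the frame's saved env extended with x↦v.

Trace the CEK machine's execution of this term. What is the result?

0. [C=(((λu. 0) 4) - 3) | E=∅ | K=∅]
1. [C=((λu. 0) 4) | E=∅ | K=[subR]]
2. [C=(λu. 0) | E=∅ | K=[arg :: subR]]
3. [C=4 | E=∅ | K=[fun :: subR]]
4. [C=0 | E={u↦4} | K=[subR]]
5. [C=3 | E=∅ | K=[subL(0)]]
→ final value -3

Answer: -3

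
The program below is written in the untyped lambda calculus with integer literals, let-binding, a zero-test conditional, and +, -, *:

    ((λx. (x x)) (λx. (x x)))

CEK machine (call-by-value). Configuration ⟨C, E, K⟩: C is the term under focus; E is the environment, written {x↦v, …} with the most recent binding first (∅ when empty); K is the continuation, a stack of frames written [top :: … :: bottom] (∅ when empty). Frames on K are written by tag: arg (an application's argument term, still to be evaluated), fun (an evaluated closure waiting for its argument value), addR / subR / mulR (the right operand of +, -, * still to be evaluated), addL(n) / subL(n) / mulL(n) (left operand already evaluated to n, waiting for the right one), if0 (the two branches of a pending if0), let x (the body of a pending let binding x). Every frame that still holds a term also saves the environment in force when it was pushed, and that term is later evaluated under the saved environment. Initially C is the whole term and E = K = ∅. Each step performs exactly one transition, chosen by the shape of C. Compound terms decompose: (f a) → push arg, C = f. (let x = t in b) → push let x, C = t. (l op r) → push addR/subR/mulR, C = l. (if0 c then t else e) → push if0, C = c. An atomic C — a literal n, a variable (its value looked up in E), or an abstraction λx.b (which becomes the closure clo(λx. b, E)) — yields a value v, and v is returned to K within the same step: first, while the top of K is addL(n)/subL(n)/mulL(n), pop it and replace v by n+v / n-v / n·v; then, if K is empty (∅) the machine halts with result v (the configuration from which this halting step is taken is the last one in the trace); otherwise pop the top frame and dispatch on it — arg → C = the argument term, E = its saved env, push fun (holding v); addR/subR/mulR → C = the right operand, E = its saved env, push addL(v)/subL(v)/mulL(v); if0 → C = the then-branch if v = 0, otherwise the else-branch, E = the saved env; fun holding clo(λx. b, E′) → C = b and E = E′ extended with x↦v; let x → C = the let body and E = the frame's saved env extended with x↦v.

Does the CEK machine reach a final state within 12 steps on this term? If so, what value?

Answer: DIVERGES (no final state within 12 steps)

Derivation:
t=0: ⟨C=((λx. (x x)) (λx. (x x))); E=∅; K=∅⟩
t=1: ⟨C=(λx. (x x)); E=∅; K=[arg]⟩
t=2: ⟨C=(λx. (x x)); E=∅; K=[fun]⟩
t=3: ⟨C=(x x); E={x↦clo(λx. (x x), ∅)}; K=∅⟩
t=4: ⟨C=x; E={x↦clo(λx. (x x), ∅)}; K=[arg]⟩
t=5: ⟨C=x; E={x↦clo(λx. (x x), ∅)}; K=[fun]⟩
… configuration repeats with period 3 (steps 3–5 recur indefinitely) …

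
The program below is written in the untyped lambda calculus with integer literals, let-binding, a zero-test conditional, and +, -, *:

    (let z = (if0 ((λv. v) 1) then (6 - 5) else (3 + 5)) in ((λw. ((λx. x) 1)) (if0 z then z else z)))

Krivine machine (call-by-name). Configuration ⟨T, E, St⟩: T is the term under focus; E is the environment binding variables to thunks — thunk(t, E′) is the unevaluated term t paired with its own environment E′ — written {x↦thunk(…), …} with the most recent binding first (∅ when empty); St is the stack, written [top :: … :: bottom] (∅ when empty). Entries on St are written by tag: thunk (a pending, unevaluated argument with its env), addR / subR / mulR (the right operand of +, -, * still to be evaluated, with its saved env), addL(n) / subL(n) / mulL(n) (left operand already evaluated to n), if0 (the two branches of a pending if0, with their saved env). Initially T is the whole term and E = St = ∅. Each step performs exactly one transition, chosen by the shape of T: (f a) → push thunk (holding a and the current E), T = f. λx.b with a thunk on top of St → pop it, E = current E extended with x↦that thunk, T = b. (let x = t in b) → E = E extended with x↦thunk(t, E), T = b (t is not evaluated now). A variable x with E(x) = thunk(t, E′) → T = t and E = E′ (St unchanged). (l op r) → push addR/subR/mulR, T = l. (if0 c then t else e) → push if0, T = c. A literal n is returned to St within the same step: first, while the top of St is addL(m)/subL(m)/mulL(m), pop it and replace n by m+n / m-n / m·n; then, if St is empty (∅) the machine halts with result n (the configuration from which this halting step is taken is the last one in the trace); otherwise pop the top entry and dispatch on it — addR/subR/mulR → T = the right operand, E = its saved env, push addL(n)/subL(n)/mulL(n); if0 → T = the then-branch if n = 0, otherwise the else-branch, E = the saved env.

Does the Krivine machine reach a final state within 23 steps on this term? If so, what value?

step 0: ⟨T=(let z = (if0 ((λv. v) 1) then (6 - 5) else (3 + 5)) in ((λw. ((λx. x) 1)) (if0 z then z else z))); E=∅; St=∅⟩
step 1: ⟨T=((λw. ((λx. x) 1)) (if0 z then z else z)); E={z↦thunk((if0 ((λv. v) 1) then (6 - 5) else (3 + 5)), ∅)}; St=∅⟩
step 2: ⟨T=(λw. ((λx. x) 1)); E={z↦thunk((if0 ((λv. v) 1) then (6 - 5) else (3 + 5)), ∅)}; St=[thunk]⟩
step 3: ⟨T=((λx. x) 1); E={w↦thunk((if0 z then z else z), {z↦thunk((if0 ((λv. v) 1) then (6 - 5) else (3 + 5)), ∅)}), z↦thunk((if0 ((λv. v) 1) then (6 - 5) else (3 + 5)), ∅)}; St=∅⟩
step 4: ⟨T=(λx. x); E={w↦thunk((if0 z then z else z), {z↦thunk((if0 ((λv. v) 1) then (6 - 5) else (3 + 5)), ∅)}), z↦thunk((if0 ((λv. v) 1) then (6 - 5) else (3 + 5)), ∅)}; St=[thunk]⟩
step 5: ⟨T=x; E={x↦thunk(1, {w↦thunk((if0 z then z else z), {z↦thunk((if0 ((λv. v) 1) then (6 - 5) else (3 + 5)), ∅)}), z↦thunk((if0 ((λv. v) 1) then (6 - 5) else (3 + 5)), ∅)}), w↦thunk((if0 z then z else z), {z↦thunk((if0 ((λv. v) 1) then (6 - 5) else (3 + 5)), ∅)}), z↦thunk((if0 ((λv. v) 1) then (6 - 5) else (3 + 5)), ∅)}; St=∅⟩
step 6: ⟨T=1; E={w↦thunk((if0 z then z else z), {z↦thunk((if0 ((λv. v) 1) then (6 - 5) else (3 + 5)), ∅)}), z↦thunk((if0 ((λv. v) 1) then (6 - 5) else (3 + 5)), ∅)}; St=∅⟩
→ final value 1

Answer: 1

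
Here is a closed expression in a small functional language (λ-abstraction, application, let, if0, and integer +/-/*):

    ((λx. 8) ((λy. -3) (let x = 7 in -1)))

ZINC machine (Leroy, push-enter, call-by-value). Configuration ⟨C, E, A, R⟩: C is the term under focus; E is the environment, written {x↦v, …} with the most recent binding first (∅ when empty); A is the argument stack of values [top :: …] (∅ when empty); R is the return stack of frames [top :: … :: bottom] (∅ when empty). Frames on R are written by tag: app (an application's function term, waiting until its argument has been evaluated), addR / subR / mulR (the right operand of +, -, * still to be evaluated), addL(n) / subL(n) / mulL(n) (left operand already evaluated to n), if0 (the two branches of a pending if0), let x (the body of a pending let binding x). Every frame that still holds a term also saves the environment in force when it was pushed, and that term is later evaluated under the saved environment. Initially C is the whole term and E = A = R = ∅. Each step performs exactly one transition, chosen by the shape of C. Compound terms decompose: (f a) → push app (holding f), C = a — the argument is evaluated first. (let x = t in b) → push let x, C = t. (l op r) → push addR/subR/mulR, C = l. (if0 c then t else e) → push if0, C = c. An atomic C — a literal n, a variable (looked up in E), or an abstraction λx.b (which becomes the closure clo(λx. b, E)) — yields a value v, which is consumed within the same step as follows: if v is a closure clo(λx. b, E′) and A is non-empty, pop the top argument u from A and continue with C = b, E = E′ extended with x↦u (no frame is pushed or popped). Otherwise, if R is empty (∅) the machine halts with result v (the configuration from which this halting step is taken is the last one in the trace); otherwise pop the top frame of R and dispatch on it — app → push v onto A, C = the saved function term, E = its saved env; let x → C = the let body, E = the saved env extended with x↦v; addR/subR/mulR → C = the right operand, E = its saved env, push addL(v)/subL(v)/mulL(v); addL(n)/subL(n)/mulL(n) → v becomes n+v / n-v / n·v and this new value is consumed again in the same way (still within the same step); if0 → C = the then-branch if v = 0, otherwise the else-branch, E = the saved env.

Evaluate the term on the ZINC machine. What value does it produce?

t=0: [C=((λx. 8) ((λy. -3) (let x = 7 in -1))) | E=∅ | A=∅ | R=∅]
t=1: [C=((λy. -3) (let x = 7 in -1)) | E=∅ | A=∅ | R=[app]]
t=2: [C=(let x = 7 in -1) | E=∅ | A=∅ | R=[app :: app]]
t=3: [C=7 | E=∅ | A=∅ | R=[let x :: app :: app]]
t=4: [C=-1 | E={x↦7} | A=∅ | R=[app :: app]]
t=5: [C=(λy. -3) | E=∅ | A=[-1] | R=[app]]
t=6: [C=-3 | E={y↦-1} | A=∅ | R=[app]]
t=7: [C=(λx. 8) | E=∅ | A=[-3] | R=∅]
t=8: [C=8 | E={x↦-3} | A=∅ | R=∅]
→ final value 8

Answer: 8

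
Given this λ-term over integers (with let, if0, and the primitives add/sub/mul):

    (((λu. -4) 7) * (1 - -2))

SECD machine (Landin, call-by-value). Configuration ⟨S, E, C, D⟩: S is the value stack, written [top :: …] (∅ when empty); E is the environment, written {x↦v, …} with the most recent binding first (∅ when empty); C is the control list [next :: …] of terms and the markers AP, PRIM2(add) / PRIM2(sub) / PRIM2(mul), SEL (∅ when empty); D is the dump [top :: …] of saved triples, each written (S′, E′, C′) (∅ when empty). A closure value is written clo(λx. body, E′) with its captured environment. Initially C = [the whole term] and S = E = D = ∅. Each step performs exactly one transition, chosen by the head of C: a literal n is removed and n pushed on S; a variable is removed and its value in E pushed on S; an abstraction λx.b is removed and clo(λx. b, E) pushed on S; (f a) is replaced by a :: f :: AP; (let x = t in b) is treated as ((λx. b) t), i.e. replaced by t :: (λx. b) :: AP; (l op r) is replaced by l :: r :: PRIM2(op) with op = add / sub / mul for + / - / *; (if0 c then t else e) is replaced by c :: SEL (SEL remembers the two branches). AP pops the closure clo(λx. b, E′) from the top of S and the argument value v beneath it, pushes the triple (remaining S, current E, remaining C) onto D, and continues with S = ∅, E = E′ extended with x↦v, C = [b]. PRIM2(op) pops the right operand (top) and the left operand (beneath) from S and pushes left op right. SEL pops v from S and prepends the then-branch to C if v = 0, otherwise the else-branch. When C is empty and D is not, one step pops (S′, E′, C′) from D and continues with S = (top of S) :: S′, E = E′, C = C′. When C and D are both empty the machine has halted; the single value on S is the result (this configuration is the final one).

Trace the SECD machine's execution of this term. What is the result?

Answer: -12

Derivation:
step 0: ⟨S=∅; E=∅; C=[(((λu. -4) 7) * (1 - -2))]; D=∅⟩
step 1: ⟨S=∅; E=∅; C=[((λu. -4) 7) :: (1 - -2) :: PRIM2(mul)]; D=∅⟩
step 2: ⟨S=∅; E=∅; C=[7 :: (λu. -4) :: AP :: (1 - -2) :: PRIM2(mul)]; D=∅⟩
step 3: ⟨S=[7]; E=∅; C=[(λu. -4) :: AP :: (1 - -2) :: PRIM2(mul)]; D=∅⟩
step 4: ⟨S=[clo(λu. -4, ∅) :: 7]; E=∅; C=[AP :: (1 - -2) :: PRIM2(mul)]; D=∅⟩
step 5: ⟨S=∅; E={u↦7}; C=[-4]; D=[(∅, ∅, [(1 - -2) :: PRIM2(mul)])]⟩
step 6: ⟨S=[-4]; E={u↦7}; C=∅; D=[(∅, ∅, [(1 - -2) :: PRIM2(mul)])]⟩
step 7: ⟨S=[-4]; E=∅; C=[(1 - -2) :: PRIM2(mul)]; D=∅⟩
step 8: ⟨S=[-4]; E=∅; C=[1 :: -2 :: PRIM2(sub) :: PRIM2(mul)]; D=∅⟩
step 9: ⟨S=[1 :: -4]; E=∅; C=[-2 :: PRIM2(sub) :: PRIM2(mul)]; D=∅⟩
step 10: ⟨S=[-2 :: 1 :: -4]; E=∅; C=[PRIM2(sub) :: PRIM2(mul)]; D=∅⟩
step 11: ⟨S=[3 :: -4]; E=∅; C=[PRIM2(mul)]; D=∅⟩
step 12: ⟨S=[-12]; E=∅; C=∅; D=∅⟩
→ final value -12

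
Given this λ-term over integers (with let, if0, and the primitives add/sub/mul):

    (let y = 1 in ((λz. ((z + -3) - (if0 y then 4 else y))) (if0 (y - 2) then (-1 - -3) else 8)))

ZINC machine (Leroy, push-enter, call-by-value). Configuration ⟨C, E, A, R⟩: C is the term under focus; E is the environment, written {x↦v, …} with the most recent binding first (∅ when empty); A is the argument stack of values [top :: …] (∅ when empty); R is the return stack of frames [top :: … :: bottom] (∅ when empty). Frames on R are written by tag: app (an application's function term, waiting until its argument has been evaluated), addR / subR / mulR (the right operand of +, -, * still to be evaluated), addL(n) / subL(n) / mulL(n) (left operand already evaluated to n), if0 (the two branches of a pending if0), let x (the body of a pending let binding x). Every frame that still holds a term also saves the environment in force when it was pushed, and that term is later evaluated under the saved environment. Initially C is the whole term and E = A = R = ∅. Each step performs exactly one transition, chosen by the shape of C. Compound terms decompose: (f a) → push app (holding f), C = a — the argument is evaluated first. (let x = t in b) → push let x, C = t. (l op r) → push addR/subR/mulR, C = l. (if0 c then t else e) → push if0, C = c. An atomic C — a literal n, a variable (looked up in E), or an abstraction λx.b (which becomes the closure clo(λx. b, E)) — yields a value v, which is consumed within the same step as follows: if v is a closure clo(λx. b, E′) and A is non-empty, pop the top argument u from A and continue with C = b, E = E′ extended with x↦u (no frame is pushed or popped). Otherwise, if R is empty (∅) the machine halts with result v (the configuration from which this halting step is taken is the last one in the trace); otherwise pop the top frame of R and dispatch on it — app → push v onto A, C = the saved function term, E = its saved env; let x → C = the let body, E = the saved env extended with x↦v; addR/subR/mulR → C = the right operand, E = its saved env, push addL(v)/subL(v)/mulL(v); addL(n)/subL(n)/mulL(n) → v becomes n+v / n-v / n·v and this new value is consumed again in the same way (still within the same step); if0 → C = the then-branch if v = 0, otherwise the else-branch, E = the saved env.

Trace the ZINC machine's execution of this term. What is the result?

Answer: 4

Machine steps:
0. <C=(let y = 1 in ((λz. ((z + -3) - (if0 y then 4 else y))) (if0 (y - 2) then (-1 - -3) else 8))), E=∅, A=∅, R=∅>
1. <C=1, E=∅, A=∅, R=[let y]>
2. <C=((λz. ((z + -3) - (if0 y then 4 else y))) (if0 (y - 2) then (-1 - -3) else 8)), E={y↦1}, A=∅, R=∅>
3. <C=(if0 (y - 2) then (-1 - -3) else 8), E={y↦1}, A=∅, R=[app]>
4. <C=(y - 2), E={y↦1}, A=∅, R=[if0 :: app]>
5. <C=y, E={y↦1}, A=∅, R=[subR :: if0 :: app]>
6. <C=2, E={y↦1}, A=∅, R=[subL(1) :: if0 :: app]>
7. <C=8, E={y↦1}, A=∅, R=[app]>
8. <C=(λz. ((z + -3) - (if0 y then 4 else y))), E={y↦1}, A=[8], R=∅>
9. <C=((z + -3) - (if0 y then 4 else y)), E={z↦8, y↦1}, A=∅, R=∅>
10. <C=(z + -3), E={z↦8, y↦1}, A=∅, R=[subR]>
11. <C=z, E={z↦8, y↦1}, A=∅, R=[addR :: subR]>
12. <C=-3, E={z↦8, y↦1}, A=∅, R=[addL(8) :: subR]>
13. <C=(if0 y then 4 else y), E={z↦8, y↦1}, A=∅, R=[subL(5)]>
14. <C=y, E={z↦8, y↦1}, A=∅, R=[if0 :: subL(5)]>
15. <C=y, E={z↦8, y↦1}, A=∅, R=[subL(5)]>
→ final value 4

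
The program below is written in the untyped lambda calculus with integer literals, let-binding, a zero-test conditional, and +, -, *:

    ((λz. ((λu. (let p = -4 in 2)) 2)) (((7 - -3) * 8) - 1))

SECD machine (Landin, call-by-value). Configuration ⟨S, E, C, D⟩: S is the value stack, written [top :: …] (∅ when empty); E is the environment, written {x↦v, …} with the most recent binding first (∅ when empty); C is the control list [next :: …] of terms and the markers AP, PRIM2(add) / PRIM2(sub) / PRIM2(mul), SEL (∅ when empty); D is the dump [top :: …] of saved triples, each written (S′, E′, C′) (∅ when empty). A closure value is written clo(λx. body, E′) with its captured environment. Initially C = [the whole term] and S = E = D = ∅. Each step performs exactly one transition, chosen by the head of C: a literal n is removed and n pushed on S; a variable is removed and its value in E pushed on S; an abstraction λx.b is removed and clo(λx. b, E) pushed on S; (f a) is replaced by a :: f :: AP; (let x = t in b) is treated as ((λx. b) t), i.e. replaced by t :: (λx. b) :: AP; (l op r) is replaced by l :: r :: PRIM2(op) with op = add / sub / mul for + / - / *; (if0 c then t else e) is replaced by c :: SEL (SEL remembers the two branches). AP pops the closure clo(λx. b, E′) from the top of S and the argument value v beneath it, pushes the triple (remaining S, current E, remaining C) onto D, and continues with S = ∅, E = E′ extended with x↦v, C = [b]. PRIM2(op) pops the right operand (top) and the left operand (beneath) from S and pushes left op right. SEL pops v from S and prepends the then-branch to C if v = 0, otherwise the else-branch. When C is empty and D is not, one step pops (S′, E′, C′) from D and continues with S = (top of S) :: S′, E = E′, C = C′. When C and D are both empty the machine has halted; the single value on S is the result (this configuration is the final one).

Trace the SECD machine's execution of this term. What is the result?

Answer: 2

Machine steps:
[0] <S=∅, E=∅, C=[((λz. ((λu. (let p = -4 in 2)) 2)) (((7 - -3) * 8) - 1))], D=∅>
[1] <S=∅, E=∅, C=[(((7 - -3) * 8) - 1) :: (λz. ((λu. (let p = -4 in 2)) 2)) :: AP], D=∅>
[2] <S=∅, E=∅, C=[((7 - -3) * 8) :: 1 :: PRIM2(sub) :: (λz. ((λu. (let p = -4 in 2)) 2)) :: AP], D=∅>
[3] <S=∅, E=∅, C=[(7 - -3) :: 8 :: PRIM2(mul) :: 1 :: PRIM2(sub) :: (λz. ((λu. (let p = -4 in 2)) 2)) :: AP], D=∅>
[4] <S=∅, E=∅, C=[7 :: -3 :: PRIM2(sub) :: 8 :: PRIM2(mul) :: 1 :: PRIM2(sub) :: (λz. ((λu. (let p = -4 in 2)) 2)) :: AP], D=∅>
[5] <S=[7], E=∅, C=[-3 :: PRIM2(sub) :: 8 :: PRIM2(mul) :: 1 :: PRIM2(sub) :: (λz. ((λu. (let p = -4 in 2)) 2)) :: AP], D=∅>
[6] <S=[-3 :: 7], E=∅, C=[PRIM2(sub) :: 8 :: PRIM2(mul) :: 1 :: PRIM2(sub) :: (λz. ((λu. (let p = -4 in 2)) 2)) :: AP], D=∅>
[7] <S=[10], E=∅, C=[8 :: PRIM2(mul) :: 1 :: PRIM2(sub) :: (λz. ((λu. (let p = -4 in 2)) 2)) :: AP], D=∅>
[8] <S=[8 :: 10], E=∅, C=[PRIM2(mul) :: 1 :: PRIM2(sub) :: (λz. ((λu. (let p = -4 in 2)) 2)) :: AP], D=∅>
[9] <S=[80], E=∅, C=[1 :: PRIM2(sub) :: (λz. ((λu. (let p = -4 in 2)) 2)) :: AP], D=∅>
[10] <S=[1 :: 80], E=∅, C=[PRIM2(sub) :: (λz. ((λu. (let p = -4 in 2)) 2)) :: AP], D=∅>
[11] <S=[79], E=∅, C=[(λz. ((λu. (let p = -4 in 2)) 2)) :: AP], D=∅>
[12] <S=[clo(λz. ((λu. (let p = -4 in 2)) 2), ∅) :: 79], E=∅, C=[AP], D=∅>
[13] <S=∅, E={z↦79}, C=[((λu. (let p = -4 in 2)) 2)], D=[(∅, ∅, ∅)]>
[14] <S=∅, E={z↦79}, C=[2 :: (λu. (let p = -4 in 2)) :: AP], D=[(∅, ∅, ∅)]>
[15] <S=[2], E={z↦79}, C=[(λu. (let p = -4 in 2)) :: AP], D=[(∅, ∅, ∅)]>
[16] <S=[clo(λu. (let p = -4 in 2), {z↦79}) :: 2], E={z↦79}, C=[AP], D=[(∅, ∅, ∅)]>
[17] <S=∅, E={u↦2, z↦79}, C=[(let p = -4 in 2)], D=[(∅, {z↦79}, ∅) :: (∅, ∅, ∅)]>
[18] <S=∅, E={u↦2, z↦79}, C=[-4 :: (λp. 2) :: AP], D=[(∅, {z↦79}, ∅) :: (∅, ∅, ∅)]>
[19] <S=[-4], E={u↦2, z↦79}, C=[(λp. 2) :: AP], D=[(∅, {z↦79}, ∅) :: (∅, ∅, ∅)]>
[20] <S=[clo(λp. 2, {u↦2, z↦79}) :: -4], E={u↦2, z↦79}, C=[AP], D=[(∅, {z↦79}, ∅) :: (∅, ∅, ∅)]>
[21] <S=∅, E={p↦-4, u↦2, z↦79}, C=[2], D=[(∅, {u↦2, z↦79}, ∅) :: (∅, {z↦79}, ∅) :: (∅, ∅, ∅)]>
[22] <S=[2], E={p↦-4, u↦2, z↦79}, C=∅, D=[(∅, {u↦2, z↦79}, ∅) :: (∅, {z↦79}, ∅) :: (∅, ∅, ∅)]>
[23] <S=[2], E={u↦2, z↦79}, C=∅, D=[(∅, {z↦79}, ∅) :: (∅, ∅, ∅)]>
[24] <S=[2], E={z↦79}, C=∅, D=[(∅, ∅, ∅)]>
[25] <S=[2], E=∅, C=∅, D=∅>
→ final value 2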